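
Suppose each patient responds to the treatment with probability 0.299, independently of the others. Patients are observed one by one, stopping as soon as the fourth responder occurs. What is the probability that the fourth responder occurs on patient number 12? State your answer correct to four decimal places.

Y = trial on which the fourth success occurs; negative binomial, r=4, p=0.299.
P(Y=12) = C(11,3) · p^4 · (1−p)^8
= 165 · 0.0079925 · 0.05831 = 0.076898

0.0769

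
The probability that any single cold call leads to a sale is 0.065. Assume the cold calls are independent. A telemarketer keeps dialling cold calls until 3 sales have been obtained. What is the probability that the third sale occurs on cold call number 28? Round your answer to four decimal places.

0.0180

Y = trial on which the third success occurs; negative binomial, r=3, p=0.065.
P(Y=28) = C(27,2) · p^3 · (1−p)^25
= 351 · 0.00027463 · 0.18633 = 0.017961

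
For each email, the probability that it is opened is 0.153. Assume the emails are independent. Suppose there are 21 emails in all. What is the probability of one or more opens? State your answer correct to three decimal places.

P(at least one) = 1 − P(none) = 1 − (1 − 0.153)^21
= 1 − 0.03059 = 0.96941

0.969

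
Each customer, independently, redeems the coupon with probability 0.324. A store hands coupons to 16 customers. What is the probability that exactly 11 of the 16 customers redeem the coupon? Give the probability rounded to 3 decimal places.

0.003

X ~ Binomial(n=16, p=0.324).
P(X=11) = C(16,11) · p^11 · (1−p)^5
= 4368 · 4.1304e-06 · 0.14117 = 0.00255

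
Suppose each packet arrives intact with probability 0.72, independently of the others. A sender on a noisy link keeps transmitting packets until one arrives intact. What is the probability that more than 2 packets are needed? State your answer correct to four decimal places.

0.0784

Y = number of packets to the first success; geometric, p = 0.72.
P(Y > 2) = P(first 2 all fail) = (1−p)^2 = 0.078400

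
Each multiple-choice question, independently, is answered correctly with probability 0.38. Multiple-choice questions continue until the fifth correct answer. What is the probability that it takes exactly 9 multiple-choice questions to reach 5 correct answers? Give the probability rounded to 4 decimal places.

0.0820

Y = trial on which the fifth success occurs; negative binomial, r=5, p=0.38.
P(Y=9) = C(8,4) · p^5 · (1−p)^4
= 70 · 0.0079235 · 0.14776 = 0.081956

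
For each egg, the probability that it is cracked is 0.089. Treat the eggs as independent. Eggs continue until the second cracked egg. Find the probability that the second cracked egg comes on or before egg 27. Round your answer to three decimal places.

Finishing within 27 eggs ⇔ at least 2 successes in the first 27. With X ~ Binomial(27, 0.089), P(Y ≤ 27) = 1 − P(X ≤ 1).
  k=0: C(27,0)·0.089^0·0.911^27 = 0.08072
  k=1: C(27,1)·0.089^1·0.911^26 = 0.21293
1 − 0.29365 = 0.70635

0.706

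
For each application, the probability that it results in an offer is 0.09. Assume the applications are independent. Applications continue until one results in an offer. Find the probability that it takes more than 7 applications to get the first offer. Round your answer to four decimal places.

0.5168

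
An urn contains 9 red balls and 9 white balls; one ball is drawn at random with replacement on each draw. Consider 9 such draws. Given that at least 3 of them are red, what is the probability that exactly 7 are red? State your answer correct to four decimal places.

X ~ Binomial(9, 0.50). Want P(X=7 | X≥3) = P(X=7) / P(X≥3).
P(X=7) = C(9,7)·0.50^7·0.50^2 = 0.070312
P(X≥3) = 1 − 0.001953 − 0.017578 − 0.070312 = 0.910156
Ratio = 0.070312 / 0.910156 = 0.077253

0.0773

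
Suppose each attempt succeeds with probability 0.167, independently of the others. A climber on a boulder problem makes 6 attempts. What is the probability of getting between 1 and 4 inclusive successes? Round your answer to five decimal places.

0.66523

X ~ Binomial(6, 0.167); P(1 ≤ X ≤ 4) = Σ C(6,k) p^k (1−p)^(6−k) over k:
  k=1: C(6,1)·0.167^1·0.833^5 = 0.4018766
  k=2: C(6,2)·0.167^2·0.833^4 = 0.2014207
  k=3: C(6,3)·0.167^3·0.833^3 = 0.0538412
  k=4: C(6,4)·0.167^4·0.833^2 = 0.0080956
Total = 0.6652341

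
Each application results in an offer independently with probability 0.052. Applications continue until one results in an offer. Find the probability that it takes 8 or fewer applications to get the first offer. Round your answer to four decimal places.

0.3477

Y = number of applications to the first success; geometric, p = 0.052.
P(Y ≤ 8) = 1 − (1−p)^8 = 1 − 0.652329 = 0.347671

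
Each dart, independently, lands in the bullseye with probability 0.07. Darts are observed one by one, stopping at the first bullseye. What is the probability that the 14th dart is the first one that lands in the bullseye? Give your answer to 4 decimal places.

Geometric (trials to first success), p = 0.07.
P(Y = 14) = (1−p)^13 · p = 0.38929 · 0.07 = 0.027251

0.0273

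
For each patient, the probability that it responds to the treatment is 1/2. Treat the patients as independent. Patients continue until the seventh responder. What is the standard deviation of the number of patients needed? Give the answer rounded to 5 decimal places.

Y = total patients until the seventh success; negative binomial with r=7, p=0.50.
SD(Y) = √[r(1−p)/p²] = √(14.0000000) = 3.7416574

3.74166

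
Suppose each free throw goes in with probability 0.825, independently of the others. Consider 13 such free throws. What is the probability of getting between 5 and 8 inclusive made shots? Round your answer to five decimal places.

0.06130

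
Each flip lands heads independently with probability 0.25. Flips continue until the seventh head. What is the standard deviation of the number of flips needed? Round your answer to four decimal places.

9.1652

Y = total flips until the seventh success; negative binomial with r=7, p=0.25.
SD(Y) = √[r(1−p)/p²] = √(84.000000) = 9.165151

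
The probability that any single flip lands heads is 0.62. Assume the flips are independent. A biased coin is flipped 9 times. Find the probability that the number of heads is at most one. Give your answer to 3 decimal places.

X ~ Binomial(9, 0.62); P(X ≤ 1) = Σ C(9,k) p^k (1−p)^(9−k) over k:
  k=0: C(9,0)·0.62^0·0.38^9 = 0.00017
  k=1: C(9,1)·0.62^1·0.38^8 = 0.00243
Total = 0.00259

0.003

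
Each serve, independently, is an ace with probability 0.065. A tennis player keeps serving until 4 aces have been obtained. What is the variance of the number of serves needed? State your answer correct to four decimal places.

Y = total serves until the fourth success; negative binomial with r=4, p=0.065.
Var(Y) = r(1−p)/p² = 4·0.935 / 0.065² = 885.207101

885.2071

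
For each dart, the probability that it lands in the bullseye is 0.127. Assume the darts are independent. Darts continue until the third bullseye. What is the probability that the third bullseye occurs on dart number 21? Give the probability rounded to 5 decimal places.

Y = trial on which the third success occurs; negative binomial, r=3, p=0.127.
P(Y=21) = C(20,2) · p^3 · (1−p)^18
= 190 · 0.0020484 · 0.086747 = 0.0337615

0.03376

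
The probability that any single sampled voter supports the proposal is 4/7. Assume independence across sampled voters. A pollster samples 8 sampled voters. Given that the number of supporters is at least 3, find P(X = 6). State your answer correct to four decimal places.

X ~ Binomial(8, 0.571429). Want P(X=6 | X≥3) = P(X=6) / P(X≥3).
P(X=6) = C(8,6)·0.571429^6·0.428571^2 = 0.179051
P(X≥3) = 1 − 0.001138 − 0.012140 − 0.056653 = 0.930069
Ratio = 0.179051 / 0.930069 = 0.192513

0.1925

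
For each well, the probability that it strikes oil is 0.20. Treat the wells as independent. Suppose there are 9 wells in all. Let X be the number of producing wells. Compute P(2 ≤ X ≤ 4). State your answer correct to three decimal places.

0.544

X ~ Binomial(9, 0.20); P(2 ≤ X ≤ 4) = Σ C(9,k) p^k (1−p)^(9−k) over k:
  k=2: C(9,2)·0.20^2·0.80^7 = 0.30199
  k=3: C(9,3)·0.20^3·0.80^6 = 0.17616
  k=4: C(9,4)·0.20^4·0.80^5 = 0.06606
Total = 0.54421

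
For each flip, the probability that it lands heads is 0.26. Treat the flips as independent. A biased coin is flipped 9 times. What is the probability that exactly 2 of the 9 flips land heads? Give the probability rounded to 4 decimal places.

X ~ Binomial(n=9, p=0.26).
P(X=2) = C(9,2) · p^2 · (1−p)^7
= 36 · 0.0676 · 0.12151 = 0.295714

0.2957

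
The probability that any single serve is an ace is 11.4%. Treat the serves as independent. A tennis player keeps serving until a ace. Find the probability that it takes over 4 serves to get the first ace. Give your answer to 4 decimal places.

Y = number of serves to the first success; geometric, p = 0.114.
P(Y > 4) = P(first 4 all fail) = (1−p)^4 = 0.616219

0.6162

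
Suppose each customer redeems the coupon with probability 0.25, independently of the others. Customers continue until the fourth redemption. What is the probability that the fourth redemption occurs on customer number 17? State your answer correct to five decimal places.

0.05197

Y = trial on which the fourth success occurs; negative binomial, r=4, p=0.25.
P(Y=17) = C(16,3) · p^4 · (1−p)^13
= 560 · 0.0039062 · 0.023757 = 0.0519690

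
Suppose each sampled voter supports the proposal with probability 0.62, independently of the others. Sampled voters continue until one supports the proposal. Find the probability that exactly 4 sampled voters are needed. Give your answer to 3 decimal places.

0.034

Geometric (trials to first success), p = 0.62.
P(Y = 4) = (1−p)^3 · p = 0.054872 · 0.62 = 0.03402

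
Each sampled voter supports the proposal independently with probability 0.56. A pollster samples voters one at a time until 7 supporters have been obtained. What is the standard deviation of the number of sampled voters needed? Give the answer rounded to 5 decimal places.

Y = total sampled voters until the seventh success; negative binomial with r=7, p=0.56.
SD(Y) = √[r(1−p)/p²] = √(9.8214286) = 3.1339159

3.13392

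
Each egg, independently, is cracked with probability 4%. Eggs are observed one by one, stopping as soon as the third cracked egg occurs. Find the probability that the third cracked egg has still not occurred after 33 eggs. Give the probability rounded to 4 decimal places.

0.8558

Needing more than 33 eggs ⇔ fewer than 3 successes in the first 33. With X ~ Binomial(33, 0.04), P(Y > 33) = P(X ≤ 2).
  k=0: C(33,0)·0.04^0·0.96^33 = 0.259986
  k=1: C(33,1)·0.04^1·0.96^32 = 0.357481
  k=2: C(33,2)·0.04^2·0.96^31 = 0.238321
P(X ≤ 2) = 0.855789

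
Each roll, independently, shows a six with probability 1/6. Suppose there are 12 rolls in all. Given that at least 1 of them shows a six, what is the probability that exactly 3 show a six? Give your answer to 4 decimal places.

0.2223

X ~ Binomial(12, 0.166667). Want P(X=3 | X≥1) = P(X=3) / P(X≥1).
P(X=3) = C(12,3)·0.166667^3·0.833333^9 = 0.197396
P(X≥1) = 1 − 0.112157 = 0.887843
Ratio = 0.197396 / 0.887843 = 0.222332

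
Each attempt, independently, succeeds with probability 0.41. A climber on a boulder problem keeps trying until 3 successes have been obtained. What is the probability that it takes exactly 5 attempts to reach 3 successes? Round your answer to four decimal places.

Y = trial on which the third success occurs; negative binomial, r=3, p=0.41.
P(Y=5) = C(4,2) · p^3 · (1−p)^2
= 6 · 0.068921 · 0.3481 = 0.143948

0.1439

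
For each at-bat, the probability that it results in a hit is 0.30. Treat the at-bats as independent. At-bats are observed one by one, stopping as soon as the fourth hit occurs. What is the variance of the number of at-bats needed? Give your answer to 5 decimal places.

31.11111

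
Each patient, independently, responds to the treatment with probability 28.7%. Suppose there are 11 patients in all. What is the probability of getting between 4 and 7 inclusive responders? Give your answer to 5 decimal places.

X ~ Binomial(11, 0.287); P(4 ≤ X ≤ 7) = Σ C(11,k) p^k (1−p)^(11−k) over k:
  k=4: C(11,4)·0.287^4·0.713^7 = 0.2097337
  k=5: C(11,5)·0.287^5·0.713^6 = 0.1181922
  k=6: C(11,6)·0.287^6·0.713^5 = 0.0475752
  k=7: C(11,7)·0.287^7·0.713^4 = 0.0136787
Total = 0.3891798

0.38918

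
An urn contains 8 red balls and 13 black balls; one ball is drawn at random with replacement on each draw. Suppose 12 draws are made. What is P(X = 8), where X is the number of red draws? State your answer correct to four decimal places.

0.0322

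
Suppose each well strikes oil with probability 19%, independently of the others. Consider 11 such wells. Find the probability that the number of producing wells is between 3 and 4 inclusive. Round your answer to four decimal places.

0.3081

X ~ Binomial(11, 0.19); P(3 ≤ X ≤ 4) = Σ C(11,k) p^k (1−p)^(11−k) over k:
  k=3: C(11,3)·0.19^3·0.81^8 = 0.209713
  k=4: C(11,4)·0.19^4·0.81^7 = 0.098384
Total = 0.308097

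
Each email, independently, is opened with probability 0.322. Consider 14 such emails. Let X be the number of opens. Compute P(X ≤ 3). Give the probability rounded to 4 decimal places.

0.2913

X ~ Binomial(14, 0.322); P(X ≤ 3) = Σ C(14,k) p^k (1−p)^(14−k) over k:
  k=0: C(14,0)·0.322^0·0.678^14 = 0.004337
  k=1: C(14,1)·0.322^1·0.678^13 = 0.028838
  k=2: C(14,2)·0.322^2·0.678^12 = 0.089024
  k=3: C(14,3)·0.322^3·0.678^11 = 0.169120
Total = 0.291320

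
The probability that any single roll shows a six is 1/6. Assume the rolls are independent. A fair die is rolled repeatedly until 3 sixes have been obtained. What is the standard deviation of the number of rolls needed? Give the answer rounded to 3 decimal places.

9.487

Y = total rolls until the third success; negative binomial with r=3, p=0.166667.
SD(Y) = √[r(1−p)/p²] = √(90.00000) = 9.48683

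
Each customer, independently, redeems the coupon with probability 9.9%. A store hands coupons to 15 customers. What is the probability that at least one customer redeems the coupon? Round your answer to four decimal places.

0.7907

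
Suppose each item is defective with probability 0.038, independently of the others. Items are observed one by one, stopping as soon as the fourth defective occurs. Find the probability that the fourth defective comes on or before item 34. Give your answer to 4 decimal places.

0.0390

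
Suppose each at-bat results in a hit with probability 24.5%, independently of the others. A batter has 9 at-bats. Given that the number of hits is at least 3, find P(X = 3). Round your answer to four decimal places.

0.5938

X ~ Binomial(9, 0.245). Want P(X=3 | X≥3) = P(X=3) / P(X≥3).
P(X=3) = C(9,3)·0.245^3·0.755^6 = 0.228802
P(X≥3) = 1 − 0.079712 − 0.232801 − 0.302178 = 0.385309
Ratio = 0.228802 / 0.385309 = 0.593813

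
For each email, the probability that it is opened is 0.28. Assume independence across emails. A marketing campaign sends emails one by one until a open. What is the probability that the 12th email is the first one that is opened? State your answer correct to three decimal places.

0.008

Geometric (trials to first success), p = 0.28.
P(Y = 12) = (1−p)^11 · p = 0.026956 · 0.28 = 0.00755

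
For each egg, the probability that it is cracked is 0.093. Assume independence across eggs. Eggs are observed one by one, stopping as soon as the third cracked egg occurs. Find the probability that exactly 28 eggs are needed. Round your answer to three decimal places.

0.025

Y = trial on which the third success occurs; negative binomial, r=3, p=0.093.
P(Y=28) = C(27,2) · p^3 · (1−p)^25
= 351 · 0.00080436 · 0.087133 = 0.02460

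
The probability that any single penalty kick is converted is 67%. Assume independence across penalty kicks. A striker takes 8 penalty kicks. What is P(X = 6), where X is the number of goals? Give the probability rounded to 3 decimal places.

0.276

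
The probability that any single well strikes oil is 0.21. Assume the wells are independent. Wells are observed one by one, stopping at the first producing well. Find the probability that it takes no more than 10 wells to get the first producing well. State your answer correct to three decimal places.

Y = number of wells to the first success; geometric, p = 0.21.
P(Y ≤ 10) = 1 − (1−p)^10 = 1 − 0.09468 = 0.90532

0.905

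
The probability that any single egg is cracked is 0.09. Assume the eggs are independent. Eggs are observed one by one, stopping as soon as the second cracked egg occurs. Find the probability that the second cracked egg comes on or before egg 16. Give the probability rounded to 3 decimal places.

Finishing within 16 eggs ⇔ at least 2 successes in the first 16. With X ~ Binomial(16, 0.09), P(Y ≤ 16) = 1 − P(X ≤ 1).
  k=0: C(16,0)·0.09^0·0.91^16 = 0.22114
  k=1: C(16,1)·0.09^1·0.91^15 = 0.34993
1 − 0.57107 = 0.42893

0.429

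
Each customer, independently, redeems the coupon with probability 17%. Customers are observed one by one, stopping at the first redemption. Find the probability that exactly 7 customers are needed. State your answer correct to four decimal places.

0.0556

Geometric (trials to first success), p = 0.17.
P(Y = 7) = (1−p)^6 · p = 0.32694 · 0.17 = 0.055580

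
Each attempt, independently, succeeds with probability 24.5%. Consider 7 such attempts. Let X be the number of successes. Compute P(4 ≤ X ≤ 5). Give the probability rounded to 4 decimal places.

X ~ Binomial(7, 0.245); P(4 ≤ X ≤ 5) = Σ C(7,k) p^k (1−p)^(7−k) over k:
  k=4: C(7,4)·0.245^4·0.755^3 = 0.054272
  k=5: C(7,5)·0.245^5·0.755^2 = 0.010567
Total = 0.064838

0.0648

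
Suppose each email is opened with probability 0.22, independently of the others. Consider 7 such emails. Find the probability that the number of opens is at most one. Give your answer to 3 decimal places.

X ~ Binomial(7, 0.22); P(X ≤ 1) = Σ C(7,k) p^k (1−p)^(7−k) over k:
  k=0: C(7,0)·0.22^0·0.78^7 = 0.17566
  k=1: C(7,1)·0.22^1·0.78^6 = 0.34681
Total = 0.52246

0.522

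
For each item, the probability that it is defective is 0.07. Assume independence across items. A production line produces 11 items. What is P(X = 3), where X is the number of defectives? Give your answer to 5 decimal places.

X ~ Binomial(n=11, p=0.07).
P(X=3) = C(11,3) · p^3 · (1−p)^8
= 165 · 0.000343 · 0.55958 = 0.0316695

0.03167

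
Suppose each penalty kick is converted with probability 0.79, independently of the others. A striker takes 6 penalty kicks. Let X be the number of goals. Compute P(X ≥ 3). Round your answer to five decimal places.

0.97977

X ~ Binomial(6, 0.79); P(X ≥ 3) = Σ C(6,k) p^k (1−p)^(6−k) over k:
  k=3: C(6,3)·0.79^3·0.21^3 = 0.0913207
  k=4: C(6,4)·0.79^4·0.21^2 = 0.2576548
  k=5: C(6,5)·0.79^5·0.21^1 = 0.3877091
  k=6: C(6,6)·0.79^6·0.21^0 = 0.2430875
Total = 0.9797720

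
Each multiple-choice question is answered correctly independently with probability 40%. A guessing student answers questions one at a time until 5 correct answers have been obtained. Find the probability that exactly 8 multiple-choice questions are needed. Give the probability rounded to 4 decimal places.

Y = trial on which the fifth success occurs; negative binomial, r=5, p=0.40.
P(Y=8) = C(7,4) · p^5 · (1−p)^3
= 35 · 0.01024 · 0.216 = 0.077414

0.0774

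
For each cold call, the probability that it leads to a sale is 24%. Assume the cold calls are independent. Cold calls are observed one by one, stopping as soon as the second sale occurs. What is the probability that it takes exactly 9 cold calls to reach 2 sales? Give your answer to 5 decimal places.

0.06749

Y = trial on which the second success occurs; negative binomial, r=2, p=0.24.
P(Y=9) = C(8,1) · p^2 · (1−p)^7
= 8 · 0.0576 · 0.14645 = 0.0674851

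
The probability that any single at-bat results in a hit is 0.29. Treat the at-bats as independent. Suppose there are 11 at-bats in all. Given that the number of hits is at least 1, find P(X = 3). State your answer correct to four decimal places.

0.2660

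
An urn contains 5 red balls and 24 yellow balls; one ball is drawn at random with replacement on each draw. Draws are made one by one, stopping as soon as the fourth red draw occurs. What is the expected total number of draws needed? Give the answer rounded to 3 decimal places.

23.200

Y = total draws until the fourth success; negative binomial with r=4, p=0.172414.
E[Y] = r / p = 4 / 0.172414 = 23.20000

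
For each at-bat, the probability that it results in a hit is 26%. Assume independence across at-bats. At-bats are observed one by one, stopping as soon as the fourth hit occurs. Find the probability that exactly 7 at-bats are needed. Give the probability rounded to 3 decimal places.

0.037

Y = trial on which the fourth success occurs; negative binomial, r=4, p=0.26.
P(Y=7) = C(6,3) · p^4 · (1−p)^3
= 20 · 0.0045698 · 0.40522 = 0.03704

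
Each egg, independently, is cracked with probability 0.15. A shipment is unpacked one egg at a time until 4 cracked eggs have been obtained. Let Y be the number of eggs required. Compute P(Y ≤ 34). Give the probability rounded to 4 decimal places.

Finishing within 34 eggs ⇔ at least 4 successes in the first 34. With X ~ Binomial(34, 0.15), P(Y ≤ 34) = 1 − P(X ≤ 3).
  k=0: C(34,0)·0.15^0·0.85^34 = 0.003983
  k=1: C(34,1)·0.15^1·0.85^33 = 0.023900
  k=2: C(34,2)·0.15^2·0.85^32 = 0.069591
  k=3: C(34,3)·0.15^3·0.85^31 = 0.130994
1 − 0.228468 = 0.771532

0.7715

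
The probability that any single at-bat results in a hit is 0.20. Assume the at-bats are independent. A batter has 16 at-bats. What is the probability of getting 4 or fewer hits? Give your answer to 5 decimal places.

X ~ Binomial(16, 0.20); P(X ≤ 4) = Σ C(16,k) p^k (1−p)^(16−k) over k:
  k=0: C(16,0)·0.20^0·0.80^16 = 0.0281475
  k=1: C(16,1)·0.20^1·0.80^15 = 0.1125900
  k=2: C(16,2)·0.20^2·0.80^14 = 0.2111062
  k=3: C(16,3)·0.20^3·0.80^13 = 0.2462906
  k=4: C(16,4)·0.20^4·0.80^12 = 0.2001111
Total = 0.7982454

0.79825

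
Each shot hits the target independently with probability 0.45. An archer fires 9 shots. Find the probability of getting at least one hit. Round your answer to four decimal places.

0.9954

P(at least one) = 1 − P(none) = 1 − (1 − 0.45)^9
= 1 − 0.004605 = 0.995395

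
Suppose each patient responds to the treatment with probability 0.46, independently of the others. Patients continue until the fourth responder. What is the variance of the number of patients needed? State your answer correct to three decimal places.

10.208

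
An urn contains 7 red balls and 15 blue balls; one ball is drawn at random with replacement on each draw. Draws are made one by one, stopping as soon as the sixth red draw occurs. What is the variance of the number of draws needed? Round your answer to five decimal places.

40.40816

Y = total draws until the sixth success; negative binomial with r=6, p=0.318182.
Var(Y) = r(1−p)/p² = 6·0.681818 / 0.318182² = 40.4081633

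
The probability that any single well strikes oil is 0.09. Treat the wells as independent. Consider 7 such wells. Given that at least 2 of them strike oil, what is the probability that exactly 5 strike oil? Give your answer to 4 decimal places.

0.0008

X ~ Binomial(7, 0.09). Want P(X=5 | X≥2) = P(X=5) / P(X≥2).
P(X=5) = C(7,5)·0.09^5·0.91^2 = 0.000103
P(X≥2) = 1 − 0.516761 − 0.357758 = 0.125481
Ratio = 0.000103 / 0.125481 = 0.000818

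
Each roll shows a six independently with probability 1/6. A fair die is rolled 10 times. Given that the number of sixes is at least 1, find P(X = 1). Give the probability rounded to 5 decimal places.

X ~ Binomial(10, 0.166667). Want P(X=1 | X≥1) = P(X=1) / P(X≥1).
P(X=1) = C(10,1)·0.166667^1·0.833333^9 = 0.3230112
P(X≥1) = 1 − 0.1615056 = 0.8384944
Ratio = 0.3230112 / 0.8384944 = 0.3852276

0.38523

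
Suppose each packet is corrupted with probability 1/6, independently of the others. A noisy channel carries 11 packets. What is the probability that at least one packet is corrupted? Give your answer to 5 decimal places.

P(at least one) = 1 − P(none) = 1 − (1 − 0.166667)^11
= 1 − 0.1345880 = 0.8654120

0.86541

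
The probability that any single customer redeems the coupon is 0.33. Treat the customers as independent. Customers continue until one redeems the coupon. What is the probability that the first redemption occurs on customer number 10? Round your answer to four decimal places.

Geometric (trials to first success), p = 0.33.
P(Y = 10) = (1−p)^9 · p = 0.027207 · 0.33 = 0.008978

0.0090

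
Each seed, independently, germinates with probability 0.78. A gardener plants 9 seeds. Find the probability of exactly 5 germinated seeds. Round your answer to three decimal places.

0.085

X ~ Binomial(n=9, p=0.78).
P(X=5) = C(9,5) · p^5 · (1−p)^4
= 126 · 0.28872 · 0.0023426 = 0.08522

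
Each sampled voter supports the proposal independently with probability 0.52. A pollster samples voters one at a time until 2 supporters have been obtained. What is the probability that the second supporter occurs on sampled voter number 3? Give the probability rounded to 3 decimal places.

Y = trial on which the second success occurs; negative binomial, r=2, p=0.52.
P(Y=3) = C(2,1) · p^2 · (1−p)^1
= 2 · 0.2704 · 0.48 = 0.25958

0.260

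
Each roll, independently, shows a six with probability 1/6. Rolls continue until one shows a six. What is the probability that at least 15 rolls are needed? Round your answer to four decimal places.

Y = number of rolls to the first success; geometric, p = 0.166667.
P(Y > 14) = P(first 14 all fail) = (1−p)^14 = 0.077887

0.0779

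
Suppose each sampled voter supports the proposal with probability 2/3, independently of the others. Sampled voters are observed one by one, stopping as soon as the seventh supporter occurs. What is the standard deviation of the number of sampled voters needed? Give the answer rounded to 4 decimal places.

Y = total sampled voters until the seventh success; negative binomial with r=7, p=0.666667.
SD(Y) = √[r(1−p)/p²] = √(5.250000) = 2.291288

2.2913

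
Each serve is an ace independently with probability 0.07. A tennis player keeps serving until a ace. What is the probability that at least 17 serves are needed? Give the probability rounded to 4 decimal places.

0.3131

Y = number of serves to the first success; geometric, p = 0.07.
P(Y > 16) = P(first 16 all fail) = (1−p)^16 = 0.313132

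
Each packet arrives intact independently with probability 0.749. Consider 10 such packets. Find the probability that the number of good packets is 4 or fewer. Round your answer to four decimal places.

X ~ Binomial(10, 0.749); P(X ≤ 4) = Σ C(10,k) p^k (1−p)^(10−k) over k:
  k=0: C(10,0)·0.749^0·0.251^10 = 0.000001
  k=1: C(10,1)·0.749^1·0.251^9 = 0.000030
  k=2: C(10,2)·0.749^2·0.251^8 = 0.000398
  k=3: C(10,3)·0.749^3·0.251^7 = 0.003165
  k=4: C(10,4)·0.749^4·0.251^6 = 0.016527
Total = 0.020120

0.0201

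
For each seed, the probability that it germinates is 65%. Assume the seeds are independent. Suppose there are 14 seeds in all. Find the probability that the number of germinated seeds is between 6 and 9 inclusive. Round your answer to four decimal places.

0.5529

X ~ Binomial(14, 0.65); P(6 ≤ X ≤ 9) = Σ C(14,k) p^k (1−p)^(14−k) over k:
  k=6: C(14,6)·0.65^6·0.35^8 = 0.051001
  k=7: C(14,7)·0.65^7·0.35^7 = 0.108247
  k=8: C(14,8)·0.65^8·0.35^6 = 0.175902
  k=9: C(14,9)·0.65^9·0.35^5 = 0.217783
Total = 0.552934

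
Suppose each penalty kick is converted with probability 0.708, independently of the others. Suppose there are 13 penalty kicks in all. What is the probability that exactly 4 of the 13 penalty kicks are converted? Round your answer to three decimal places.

0.003

X ~ Binomial(n=13, p=0.708).
P(X=4) = C(13,4) · p^4 · (1−p)^9
= 715 · 0.25127 · 1.5433e-05 = 0.00277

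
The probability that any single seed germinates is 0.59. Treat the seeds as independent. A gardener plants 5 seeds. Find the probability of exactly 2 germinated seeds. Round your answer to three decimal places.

0.240

X ~ Binomial(n=5, p=0.59).
P(X=2) = C(5,2) · p^2 · (1−p)^3
= 10 · 0.3481 · 0.068921 = 0.23991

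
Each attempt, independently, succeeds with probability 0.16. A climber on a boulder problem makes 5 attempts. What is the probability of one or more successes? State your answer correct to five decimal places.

0.58179

P(at least one) = 1 − P(none) = 1 − (1 − 0.16)^5
= 1 − 0.4182119 = 0.5817881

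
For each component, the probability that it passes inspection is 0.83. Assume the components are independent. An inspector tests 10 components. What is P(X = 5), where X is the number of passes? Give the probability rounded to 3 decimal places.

0.014

X ~ Binomial(n=10, p=0.83).
P(X=5) = C(10,5) · p^5 · (1−p)^5
= 252 · 0.3939 · 0.00014199 = 0.01409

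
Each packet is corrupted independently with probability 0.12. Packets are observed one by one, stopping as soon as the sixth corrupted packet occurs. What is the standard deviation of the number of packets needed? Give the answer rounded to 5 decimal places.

Y = total packets until the sixth success; negative binomial with r=6, p=0.12.
SD(Y) = √[r(1−p)/p²] = √(366.6666667) = 19.1485422

19.14854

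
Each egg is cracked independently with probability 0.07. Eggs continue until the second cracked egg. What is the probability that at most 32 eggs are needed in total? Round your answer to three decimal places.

0.666

Finishing within 32 eggs ⇔ at least 2 successes in the first 32. With X ~ Binomial(32, 0.07), P(Y ≤ 32) = 1 − P(X ≤ 1).
  k=0: C(32,0)·0.07^0·0.93^32 = 0.09805
  k=1: C(32,1)·0.07^1·0.93^31 = 0.23617
1 − 0.33422 = 0.66578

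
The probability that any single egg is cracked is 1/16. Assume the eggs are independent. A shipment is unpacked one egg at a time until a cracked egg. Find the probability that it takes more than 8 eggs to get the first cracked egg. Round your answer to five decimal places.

Y = number of eggs to the first success; geometric, p = 0.0625.
P(Y > 8) = P(first 8 all fail) = (1−p)^8 = 0.5967195

0.59672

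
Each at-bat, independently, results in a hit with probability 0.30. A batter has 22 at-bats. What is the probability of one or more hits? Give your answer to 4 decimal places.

0.9996

P(at least one) = 1 − P(none) = 1 − (1 − 0.30)^22
= 1 − 0.000391 = 0.999609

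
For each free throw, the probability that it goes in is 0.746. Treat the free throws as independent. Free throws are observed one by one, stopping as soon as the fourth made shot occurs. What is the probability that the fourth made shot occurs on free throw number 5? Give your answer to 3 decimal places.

0.315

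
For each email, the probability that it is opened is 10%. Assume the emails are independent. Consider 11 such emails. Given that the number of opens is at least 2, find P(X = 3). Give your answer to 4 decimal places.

0.2347

X ~ Binomial(11, 0.10). Want P(X=3 | X≥2) = P(X=3) / P(X≥2).
P(X=3) = C(11,3)·0.10^3·0.90^8 = 0.071027
P(X≥2) = 1 − 0.313811 − 0.383546 = 0.302643
Ratio = 0.071027 / 0.302643 = 0.234689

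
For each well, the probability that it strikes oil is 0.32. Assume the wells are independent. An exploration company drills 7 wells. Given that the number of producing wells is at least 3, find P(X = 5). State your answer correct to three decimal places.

X ~ Binomial(7, 0.32). Want P(X=5 | X≥3) = P(X=5) / P(X≥3).
P(X=5) = C(7,5)·0.32^5·0.68^2 = 0.03258
P(X≥3) = 1 − 0.06723 − 0.22146 − 0.31265 = 0.39865
Ratio = 0.03258 / 0.39865 = 0.08173

0.082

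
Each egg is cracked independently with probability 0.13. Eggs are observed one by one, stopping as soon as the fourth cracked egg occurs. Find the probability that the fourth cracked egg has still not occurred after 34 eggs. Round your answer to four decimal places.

Needing more than 34 eggs ⇔ fewer than 4 successes in the first 34. With X ~ Binomial(34, 0.13), P(Y > 34) = P(X ≤ 3).
  k=0: C(34,0)·0.13^0·0.87^34 = 0.008783
  k=1: C(34,1)·0.13^1·0.87^33 = 0.044623
  k=2: C(34,2)·0.13^2·0.87^32 = 0.110018
  k=3: C(34,3)·0.13^3·0.87^31 = 0.175355
P(X ≤ 3) = 0.338780

0.3388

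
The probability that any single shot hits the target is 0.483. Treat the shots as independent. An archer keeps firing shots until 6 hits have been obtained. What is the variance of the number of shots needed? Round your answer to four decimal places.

13.2968

Y = total shots until the sixth success; negative binomial with r=6, p=0.483.
Var(Y) = r(1−p)/p² = 6·0.517 / 0.483² = 13.296812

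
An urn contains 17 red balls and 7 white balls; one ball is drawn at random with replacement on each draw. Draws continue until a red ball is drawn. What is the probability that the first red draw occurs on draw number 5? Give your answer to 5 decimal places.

Geometric (trials to first success), p = 0.708333.
P(Y = 5) = (1−p)^4 · p = 0.0072368 · 0.708333 = 0.0051261

0.00513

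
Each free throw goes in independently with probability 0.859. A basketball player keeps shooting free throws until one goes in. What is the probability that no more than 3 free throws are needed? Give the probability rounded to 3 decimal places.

0.997

Y = number of free throws to the first success; geometric, p = 0.859.
P(Y ≤ 3) = 1 − (1−p)^3 = 1 − 0.00280 = 0.99720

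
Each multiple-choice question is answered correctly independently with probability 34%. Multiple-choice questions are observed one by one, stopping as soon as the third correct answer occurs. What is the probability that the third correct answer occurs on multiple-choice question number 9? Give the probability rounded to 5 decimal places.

Y = trial on which the third success occurs; negative binomial, r=3, p=0.34.
P(Y=9) = C(8,2) · p^3 · (1−p)^6
= 28 · 0.039304 · 0.082654 = 0.0909617

0.09096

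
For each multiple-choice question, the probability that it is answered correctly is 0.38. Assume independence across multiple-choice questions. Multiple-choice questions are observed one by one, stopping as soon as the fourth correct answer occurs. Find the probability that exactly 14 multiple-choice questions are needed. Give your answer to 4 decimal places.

0.0501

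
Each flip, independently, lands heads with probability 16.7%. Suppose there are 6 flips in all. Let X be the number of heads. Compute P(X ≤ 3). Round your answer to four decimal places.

0.9912

X ~ Binomial(6, 0.167); P(X ≤ 3) = Σ C(6,k) p^k (1−p)^(6−k) over k:
  k=0: C(6,0)·0.167^0·0.833^6 = 0.334095
  k=1: C(6,1)·0.167^1·0.833^5 = 0.401877
  k=2: C(6,2)·0.167^2·0.833^4 = 0.201421
  k=3: C(6,3)·0.167^3·0.833^3 = 0.053841
Total = 0.991234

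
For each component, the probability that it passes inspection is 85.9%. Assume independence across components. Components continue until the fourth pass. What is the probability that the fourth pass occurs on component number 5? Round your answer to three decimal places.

Y = trial on which the fourth success occurs; negative binomial, r=4, p=0.859.
P(Y=5) = C(4,3) · p^4 · (1−p)^1
= 4 · 0.54447 · 0.141 = 0.30708

0.307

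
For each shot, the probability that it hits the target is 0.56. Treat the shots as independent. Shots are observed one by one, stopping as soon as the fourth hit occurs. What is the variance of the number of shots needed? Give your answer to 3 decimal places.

Y = total shots until the fourth success; negative binomial with r=4, p=0.56.
Var(Y) = r(1−p)/p² = 4·0.44 / 0.56² = 5.61224

5.612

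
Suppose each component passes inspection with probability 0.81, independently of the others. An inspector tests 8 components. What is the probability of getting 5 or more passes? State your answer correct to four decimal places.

0.9524

X ~ Binomial(8, 0.81); P(X ≥ 5) = Σ C(8,k) p^k (1−p)^(8−k) over k:
  k=5: C(8,5)·0.81^5·0.19^3 = 0.133929
  k=6: C(8,6)·0.81^6·0.19^2 = 0.285480
  k=7: C(8,7)·0.81^7·0.19^1 = 0.347727
  k=8: C(8,8)·0.81^8·0.19^0 = 0.185302
Total = 0.952438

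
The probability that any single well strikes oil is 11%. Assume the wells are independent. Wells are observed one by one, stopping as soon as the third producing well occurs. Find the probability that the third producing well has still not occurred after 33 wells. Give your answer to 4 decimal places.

0.2809

Needing more than 33 wells ⇔ fewer than 3 successes in the first 33. With X ~ Binomial(33, 0.11), P(Y > 33) = P(X ≤ 2).
  k=0: C(33,0)·0.11^0·0.89^33 = 0.021373
  k=1: C(33,1)·0.11^1·0.89^32 = 0.087174
  k=2: C(33,2)·0.11^2·0.89^31 = 0.172389
P(X ≤ 2) = 0.280936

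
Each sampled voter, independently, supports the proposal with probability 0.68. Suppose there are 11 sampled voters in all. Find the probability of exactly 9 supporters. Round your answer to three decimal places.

0.175

X ~ Binomial(n=11, p=0.68).
P(X=9) = C(11,9) · p^9 · (1−p)^2
= 55 · 0.031087 · 0.1024 = 0.17508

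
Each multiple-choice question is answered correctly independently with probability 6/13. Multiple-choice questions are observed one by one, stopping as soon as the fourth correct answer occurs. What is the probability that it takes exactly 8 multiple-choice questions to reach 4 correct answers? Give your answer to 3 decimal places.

0.134

Y = trial on which the fourth success occurs; negative binomial, r=4, p=0.461538.
P(Y=8) = C(7,3) · p^4 · (1−p)^4
= 35 · 0.045377 · 0.084066 = 0.13351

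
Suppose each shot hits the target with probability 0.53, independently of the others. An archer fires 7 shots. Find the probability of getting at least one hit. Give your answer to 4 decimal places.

0.9949

P(at least one) = 1 − P(none) = 1 − (1 − 0.53)^7
= 1 − 0.005066 = 0.994934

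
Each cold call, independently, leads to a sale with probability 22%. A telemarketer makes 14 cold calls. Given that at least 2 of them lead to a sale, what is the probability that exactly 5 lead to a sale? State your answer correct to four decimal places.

0.1301

X ~ Binomial(14, 0.22). Want P(X=5 | X≥2) = P(X=5) / P(X≥2).
P(X=5) = C(14,5)·0.22^5·0.78^9 = 0.110263
P(X≥2) = 1 − 0.030855 − 0.121837 = 0.847308
Ratio = 0.110263 / 0.847308 = 0.130133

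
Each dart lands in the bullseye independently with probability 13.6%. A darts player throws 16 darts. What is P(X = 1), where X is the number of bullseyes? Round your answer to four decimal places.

X ~ Binomial(n=16, p=0.136).
P(X=1) = C(16,1) · p^1 · (1−p)^15
= 16 · 0.136 · 0.11161 = 0.242865

0.2429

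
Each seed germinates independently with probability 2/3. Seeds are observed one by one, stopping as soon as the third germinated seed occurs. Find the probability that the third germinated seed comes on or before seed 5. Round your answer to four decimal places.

0.7901

Finishing within 5 seeds ⇔ at least 3 successes in the first 5. With X ~ Binomial(5, 0.666667), P(Y ≤ 5) = 1 − P(X ≤ 2).
  k=0: C(5,0)·0.666667^0·0.333333^5 = 0.004115
  k=1: C(5,1)·0.666667^1·0.333333^4 = 0.041152
  k=2: C(5,2)·0.666667^2·0.333333^3 = 0.164609
1 − 0.209877 = 0.790123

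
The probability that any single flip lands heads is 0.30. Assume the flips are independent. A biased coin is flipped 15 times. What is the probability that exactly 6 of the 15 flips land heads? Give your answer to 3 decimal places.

X ~ Binomial(n=15, p=0.30).
P(X=6) = C(15,6) · p^6 · (1−p)^9
= 5005 · 0.000729 · 0.040354 = 0.14724

0.147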